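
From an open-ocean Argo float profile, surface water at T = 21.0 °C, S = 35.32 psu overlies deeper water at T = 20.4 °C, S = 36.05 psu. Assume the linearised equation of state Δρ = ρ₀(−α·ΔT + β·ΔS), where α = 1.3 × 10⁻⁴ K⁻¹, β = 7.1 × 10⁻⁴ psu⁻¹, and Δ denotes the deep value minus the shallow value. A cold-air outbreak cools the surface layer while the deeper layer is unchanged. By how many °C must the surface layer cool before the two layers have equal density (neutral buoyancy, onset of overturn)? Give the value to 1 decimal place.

4.6 °C

Neutral buoyancy requires Δρ = 0, i.e. −α(T_deep − T_surf′) + β(S_deep − S_surf) = 0.
T_surf′ = T_deep − (β/α)·ΔS = 20.4 − (7.1 × 10⁻⁴/1.3 × 10⁻⁴)·(+0.73) = 16.413 °C.
Cooling required: 21.0 − (16.413) = 4.587 °C.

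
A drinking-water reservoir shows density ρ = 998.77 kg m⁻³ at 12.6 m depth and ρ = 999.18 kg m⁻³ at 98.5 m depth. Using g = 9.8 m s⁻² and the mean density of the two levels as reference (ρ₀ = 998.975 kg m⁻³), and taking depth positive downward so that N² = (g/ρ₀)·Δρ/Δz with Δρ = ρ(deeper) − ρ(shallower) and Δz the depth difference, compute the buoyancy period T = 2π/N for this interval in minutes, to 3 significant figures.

15.3 min

Δρ = 999.18 − 998.77 = 0.41 kg m⁻³ over Δz = 98.5 − 12.6 = 85.9 m.
N² = (9.8/998.975) × (0.41/85.9) = 4.6823 × 10⁻⁵ s⁻².
N = √(4.6823 × 10⁻⁵) = 6.8427 × 10⁻³ rad s⁻¹, so T = 2π/N = 918.23 s = 15.304 min ≈ 15.3 min.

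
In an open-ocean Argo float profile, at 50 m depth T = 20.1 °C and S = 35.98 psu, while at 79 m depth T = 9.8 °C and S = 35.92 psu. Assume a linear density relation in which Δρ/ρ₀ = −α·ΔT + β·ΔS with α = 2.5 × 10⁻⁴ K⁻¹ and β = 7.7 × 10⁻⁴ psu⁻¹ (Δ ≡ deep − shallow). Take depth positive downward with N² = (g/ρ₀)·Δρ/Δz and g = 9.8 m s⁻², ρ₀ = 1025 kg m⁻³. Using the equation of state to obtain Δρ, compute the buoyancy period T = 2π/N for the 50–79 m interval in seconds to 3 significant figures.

215 s

ΔT = -10.3 K, ΔS = -0.06 psu (deep − shallow).
Δρ/ρ₀ = −αΔT + βΔS = 2.575 × 10⁻³ − 4.62 × 10⁻⁵ = 2.5288 × 10⁻³, so Δρ ≈ 2.592 kg m⁻³.
N² = (g/ρ₀)·Δρ/Δz = g·(Δρ/ρ₀)/Δz = 9.8 × 2.5288 × 10⁻³ / 29 = 8.5456 × 10⁻⁴ s⁻².
N = √(8.5456 × 10⁻⁴) = 0.029233 rad s⁻¹ → T = 2π/N = 214.93 s ≈ 215 s.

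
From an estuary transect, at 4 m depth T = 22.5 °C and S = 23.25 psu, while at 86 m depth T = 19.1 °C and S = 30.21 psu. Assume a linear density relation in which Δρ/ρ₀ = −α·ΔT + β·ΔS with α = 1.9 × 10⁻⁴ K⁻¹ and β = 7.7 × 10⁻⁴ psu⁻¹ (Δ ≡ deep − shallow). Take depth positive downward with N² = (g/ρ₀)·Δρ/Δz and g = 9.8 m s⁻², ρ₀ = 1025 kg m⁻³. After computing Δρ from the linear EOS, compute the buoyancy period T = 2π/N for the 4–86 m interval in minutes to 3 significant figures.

3.91 min

ΔT = -3.4 K, ΔS = +6.96 psu (deep − shallow).
Δρ/ρ₀ = −αΔT + βΔS = 6.46 × 10⁻⁴ + 5.3592 × 10⁻³ = 6.0052 × 10⁻³, so Δρ ≈ 6.155 kg m⁻³.
N² = (g/ρ₀)·Δρ/Δz = g·(Δρ/ρ₀)/Δz = 9.8 × 6.0052 × 10⁻³ / 82 = 7.1769 × 10⁻⁴ s⁻².
N = √(7.1769 × 10⁻⁴) = 0.026790 rad s⁻¹ → T = 2π/N = 234.53 s = 3.9088 min ≈ 3.91 min.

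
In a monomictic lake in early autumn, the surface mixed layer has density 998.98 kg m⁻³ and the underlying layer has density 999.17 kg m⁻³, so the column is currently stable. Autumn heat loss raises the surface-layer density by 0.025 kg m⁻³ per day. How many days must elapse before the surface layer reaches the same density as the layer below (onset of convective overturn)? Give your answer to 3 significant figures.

Density deficit of the surface layer: 999.17 − 998.98 = 0.19 kg m⁻³.
Required change = 0.19 / 0.025 = 7.60 days.

7.60 days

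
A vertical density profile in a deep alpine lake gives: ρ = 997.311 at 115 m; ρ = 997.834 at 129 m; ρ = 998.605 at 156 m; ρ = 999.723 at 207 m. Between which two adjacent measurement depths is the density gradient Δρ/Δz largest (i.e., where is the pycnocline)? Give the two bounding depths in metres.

115–129 m

Compute the density gradient over each adjacent pair:
  115–129 m: Δρ/Δz = 0.523/14 = 0.037 kg m⁻⁴
  129–156 m: Δρ/Δz = 0.771/27 = 0.029 kg m⁻⁴
  156–207 m: Δρ/Δz = 1.118/51 = 0.022 kg m⁻⁴
The largest gradient is in the 115–129 m interval — the pycnocline.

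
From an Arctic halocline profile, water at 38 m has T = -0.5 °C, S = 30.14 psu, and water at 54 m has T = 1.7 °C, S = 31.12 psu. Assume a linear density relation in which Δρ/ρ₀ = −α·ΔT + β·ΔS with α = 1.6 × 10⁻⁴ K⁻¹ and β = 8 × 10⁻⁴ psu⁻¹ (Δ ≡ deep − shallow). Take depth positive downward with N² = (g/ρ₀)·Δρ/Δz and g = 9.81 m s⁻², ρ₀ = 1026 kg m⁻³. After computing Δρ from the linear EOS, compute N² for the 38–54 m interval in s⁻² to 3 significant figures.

2.65 × 10⁻⁴ s⁻²

ΔT = +2.2 K, ΔS = +0.98 psu (deep − shallow).
Δρ/ρ₀ = −αΔT + βΔS = -3.52 × 10⁻⁴ + 7.84 × 10⁻⁴ = 4.32 × 10⁻⁴, so Δρ ≈ 0.4432 kg m⁻³.
N² = (g/ρ₀)·Δρ/Δz = g·(Δρ/ρ₀)/Δz = 9.81 × 4.32 × 10⁻⁴ / 16 = 2.6487 × 10⁻⁴ s⁻² ≈ 2.65 × 10⁻⁴ s⁻².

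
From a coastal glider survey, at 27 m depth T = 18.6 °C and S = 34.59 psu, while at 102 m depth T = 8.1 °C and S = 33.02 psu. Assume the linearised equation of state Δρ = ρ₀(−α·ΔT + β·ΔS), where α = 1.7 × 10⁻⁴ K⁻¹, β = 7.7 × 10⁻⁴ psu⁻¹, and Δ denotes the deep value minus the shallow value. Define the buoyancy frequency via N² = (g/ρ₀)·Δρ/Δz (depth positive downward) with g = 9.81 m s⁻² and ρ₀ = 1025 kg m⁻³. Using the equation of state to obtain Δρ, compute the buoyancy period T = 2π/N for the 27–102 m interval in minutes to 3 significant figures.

ΔT = -10.5 K, ΔS = -1.57 psu (deep − shallow).
Δρ/ρ₀ = −αΔT + βΔS = 1.785 × 10⁻³ − 1.2089 × 10⁻³ = 5.761 × 10⁻⁴, so Δρ ≈ 0.5905 kg m⁻³.
N² = (g/ρ₀)·Δρ/Δz = g·(Δρ/ρ₀)/Δz = 9.81 × 5.761 × 10⁻⁴ / 75 = 7.5354 × 10⁻⁵ s⁻².
N = √(7.5354 × 10⁻⁵) = 8.6807 × 10⁻³ rad s⁻¹ → T = 2π/N = 723.81 s = 12.063 min ≈ 12.1 min.

12.1 min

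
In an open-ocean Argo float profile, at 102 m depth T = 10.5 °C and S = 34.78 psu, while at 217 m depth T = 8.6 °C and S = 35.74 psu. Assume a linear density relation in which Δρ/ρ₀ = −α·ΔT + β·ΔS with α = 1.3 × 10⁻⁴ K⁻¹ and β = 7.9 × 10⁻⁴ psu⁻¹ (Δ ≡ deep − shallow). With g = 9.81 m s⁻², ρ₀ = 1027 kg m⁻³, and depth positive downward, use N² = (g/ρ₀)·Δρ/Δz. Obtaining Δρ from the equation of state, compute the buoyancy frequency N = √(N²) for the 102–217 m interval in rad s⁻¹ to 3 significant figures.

ΔT = -1.9 K, ΔS = +0.96 psu (deep − shallow).
Δρ/ρ₀ = −αΔT + βΔS = 2.47 × 10⁻⁴ + 7.584 × 10⁻⁴ = 1.0054 × 10⁻³, so Δρ ≈ 1.033 kg m⁻³.
N² = (g/ρ₀)·Δρ/Δz = g·(Δρ/ρ₀)/Δz = 9.81 × 1.0054 × 10⁻³ / 115 = 8.5765 × 10⁻⁵ s⁻².
N = √(8.5765 × 10⁻⁵) = 9.2609 × 10⁻³ rad s⁻¹ ≈ 9.26 × 10⁻³ rad s⁻¹.

9.26 × 10⁻³ rad s⁻¹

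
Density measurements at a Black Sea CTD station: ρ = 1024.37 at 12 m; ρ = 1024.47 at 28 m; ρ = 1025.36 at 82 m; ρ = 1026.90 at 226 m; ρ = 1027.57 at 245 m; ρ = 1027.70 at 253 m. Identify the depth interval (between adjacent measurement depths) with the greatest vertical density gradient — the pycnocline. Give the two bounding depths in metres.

226–245 m

Compute the density gradient over each adjacent pair:
  12–28 m: Δρ/Δz = 0.10/16 = 6.3 × 10⁻³ kg m⁻⁴
  28–82 m: Δρ/Δz = 0.89/54 = 0.016 kg m⁻⁴
  82–226 m: Δρ/Δz = 1.54/144 = 0.011 kg m⁻⁴
  226–245 m: Δρ/Δz = 0.67/19 = 0.035 kg m⁻⁴
  245–253 m: Δρ/Δz = 0.13/8 = 0.016 kg m⁻⁴
The largest gradient is in the 226–245 m interval — the pycnocline.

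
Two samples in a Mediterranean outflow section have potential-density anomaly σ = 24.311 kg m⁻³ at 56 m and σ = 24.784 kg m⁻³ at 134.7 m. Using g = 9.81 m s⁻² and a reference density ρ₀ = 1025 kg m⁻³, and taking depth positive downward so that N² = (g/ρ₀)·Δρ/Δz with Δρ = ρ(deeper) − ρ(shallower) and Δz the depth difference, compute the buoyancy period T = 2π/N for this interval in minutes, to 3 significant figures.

Δρ = 1024.784 − 1024.311 = 0.473 kg m⁻³ over Δz = 134.7 − 56 = 78.7 m.
N² = (9.81/1025) × (0.473/78.7) = 5.7522 × 10⁻⁵ s⁻².
N = √(5.7522 × 10⁻⁵) = 7.5843 × 10⁻³ rad s⁻¹, so T = 2π/N = 828.45 s = 13.808 min ≈ 13.8 min.

13.8 min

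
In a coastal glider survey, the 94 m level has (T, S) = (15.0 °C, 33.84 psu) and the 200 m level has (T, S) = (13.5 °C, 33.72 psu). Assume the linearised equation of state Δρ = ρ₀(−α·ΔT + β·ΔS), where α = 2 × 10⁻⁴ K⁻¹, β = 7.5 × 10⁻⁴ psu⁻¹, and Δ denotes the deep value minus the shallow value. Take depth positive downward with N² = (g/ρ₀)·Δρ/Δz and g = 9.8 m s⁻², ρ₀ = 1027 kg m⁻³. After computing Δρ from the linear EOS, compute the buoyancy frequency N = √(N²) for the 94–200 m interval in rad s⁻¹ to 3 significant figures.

ΔT = -1.5 K, ΔS = -0.12 psu (deep − shallow).
Δρ/ρ₀ = −αΔT + βΔS = 3.00 × 10⁻⁴ − 9.00 × 10⁻⁵ = 2.10 × 10⁻⁴, so Δρ ≈ 0.2157 kg m⁻³.
N² = (g/ρ₀)·Δρ/Δz = g·(Δρ/ρ₀)/Δz = 9.8 × 2.10 × 10⁻⁴ / 106 = 1.9415 × 10⁻⁵ s⁻².
N = √(1.9415 × 10⁻⁵) = 4.4062 × 10⁻³ rad s⁻¹ ≈ 4.41 × 10⁻³ rad s⁻¹.

4.41 × 10⁻³ rad s⁻¹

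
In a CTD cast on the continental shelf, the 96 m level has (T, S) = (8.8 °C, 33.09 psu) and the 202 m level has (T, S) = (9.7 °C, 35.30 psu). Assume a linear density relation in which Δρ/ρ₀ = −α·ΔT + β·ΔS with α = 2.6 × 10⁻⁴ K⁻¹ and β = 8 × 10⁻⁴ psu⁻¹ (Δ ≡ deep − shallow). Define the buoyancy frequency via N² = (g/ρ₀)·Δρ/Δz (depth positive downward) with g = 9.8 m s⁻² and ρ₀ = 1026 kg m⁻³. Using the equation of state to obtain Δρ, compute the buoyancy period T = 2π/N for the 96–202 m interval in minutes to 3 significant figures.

ΔT = +0.9 K, ΔS = +2.21 psu (deep − shallow).
Δρ/ρ₀ = −αΔT + βΔS = -2.34 × 10⁻⁴ + 1.768 × 10⁻³ = 1.534 × 10⁻³, so Δρ ≈ 1.574 kg m⁻³.
N² = (g/ρ₀)·Δρ/Δz = g·(Δρ/ρ₀)/Δz = 9.8 × 1.534 × 10⁻³ / 106 = 1.4182 × 10⁻⁴ s⁻².
N = √(1.4182 × 10⁻⁴) = 0.011909 rad s⁻¹ → T = 2π/N = 527.60 s = 8.7933 min ≈ 8.79 min.

8.79 min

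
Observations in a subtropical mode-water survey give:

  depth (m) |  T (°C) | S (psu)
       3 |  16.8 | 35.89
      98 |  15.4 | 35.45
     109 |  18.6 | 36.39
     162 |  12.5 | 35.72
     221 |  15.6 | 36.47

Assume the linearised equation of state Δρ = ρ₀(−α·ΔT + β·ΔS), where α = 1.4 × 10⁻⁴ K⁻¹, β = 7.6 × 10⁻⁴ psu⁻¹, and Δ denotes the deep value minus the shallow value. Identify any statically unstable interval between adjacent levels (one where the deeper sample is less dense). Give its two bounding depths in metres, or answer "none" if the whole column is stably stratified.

3–98 m

Evaluate Δρ/ρ₀ = −αΔT + βΔS across each adjacent pair:
  3–98 m: −αΔT+βΔS = −(1.4 × 10⁻⁴)(-1.4)+(7.6 × 10⁻⁴)(-0.44) = -1.4 × 10⁻⁴ → UNSTABLE
  98–109 m: −αΔT+βΔS = −(1.4 × 10⁻⁴)(+3.2)+(7.6 × 10⁻⁴)(+0.94) = 2.7 × 10⁻⁴ → stable
  109–162 m: −αΔT+βΔS = −(1.4 × 10⁻⁴)(-6.1)+(7.6 × 10⁻⁴)(-0.67) = 3.4 × 10⁻⁴ → stable
  162–221 m: −αΔT+βΔS = −(1.4 × 10⁻⁴)(+3.1)+(7.6 × 10⁻⁴)(+0.75) = 1.4 × 10⁻⁴ → stable
The 3–98 m interval has Δρ < 0: lighter water underlies denser water.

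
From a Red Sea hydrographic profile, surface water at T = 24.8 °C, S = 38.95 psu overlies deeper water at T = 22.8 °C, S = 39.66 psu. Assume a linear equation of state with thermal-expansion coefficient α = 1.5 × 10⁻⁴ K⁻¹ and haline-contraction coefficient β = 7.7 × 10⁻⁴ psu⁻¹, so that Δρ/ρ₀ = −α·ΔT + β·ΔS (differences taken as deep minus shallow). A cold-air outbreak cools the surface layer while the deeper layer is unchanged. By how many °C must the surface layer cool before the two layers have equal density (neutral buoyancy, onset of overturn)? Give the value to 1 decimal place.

Neutral buoyancy requires Δρ = 0, i.e. −α(T_deep − T_surf′) + β(S_deep − S_surf) = 0.
T_surf′ = T_deep − (β/α)·ΔS = 22.8 − (7.7 × 10⁻⁴/1.5 × 10⁻⁴)·(+0.71) = 19.155 °C.
Cooling required: 24.8 − (19.155) = 5.645 °C.

5.6 °C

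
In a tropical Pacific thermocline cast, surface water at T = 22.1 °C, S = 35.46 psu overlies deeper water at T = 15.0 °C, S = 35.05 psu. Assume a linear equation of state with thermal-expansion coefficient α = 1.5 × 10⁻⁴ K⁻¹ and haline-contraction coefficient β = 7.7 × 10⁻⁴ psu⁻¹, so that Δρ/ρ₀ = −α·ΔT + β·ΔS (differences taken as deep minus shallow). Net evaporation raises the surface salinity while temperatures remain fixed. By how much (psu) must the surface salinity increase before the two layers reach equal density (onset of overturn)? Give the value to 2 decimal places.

0.97 psu

Neutral buoyancy requires −α(T_deep − T_surf) + β(S_deep − S_surf′) = 0.
S_surf′ = S_deep − (α/β)·ΔT = 35.05 − (1.5 × 10⁻⁴/7.7 × 10⁻⁴)·(-7.1) = 36.4331 psu.
Increase required: 36.4331 − 35.46 = 0.9731 psu.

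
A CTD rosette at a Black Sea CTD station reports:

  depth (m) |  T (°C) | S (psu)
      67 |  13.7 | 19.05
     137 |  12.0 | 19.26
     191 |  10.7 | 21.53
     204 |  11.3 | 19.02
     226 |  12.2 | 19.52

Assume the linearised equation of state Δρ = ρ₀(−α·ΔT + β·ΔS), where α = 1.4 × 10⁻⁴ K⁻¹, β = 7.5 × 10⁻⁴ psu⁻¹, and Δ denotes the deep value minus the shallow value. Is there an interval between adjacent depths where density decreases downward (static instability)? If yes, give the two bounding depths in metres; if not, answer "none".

191–204 m

Evaluate Δρ/ρ₀ = −αΔT + βΔS across each adjacent pair:
  67–137 m: −αΔT+βΔS = −(1.4 × 10⁻⁴)(-1.7)+(7.5 × 10⁻⁴)(+0.21) = 4.0 × 10⁻⁴ → stable
  137–191 m: −αΔT+βΔS = −(1.4 × 10⁻⁴)(-1.3)+(7.5 × 10⁻⁴)(+2.27) = 1.9 × 10⁻³ → stable
  191–204 m: −αΔT+βΔS = −(1.4 × 10⁻⁴)(+0.6)+(7.5 × 10⁻⁴)(-2.51) = -2.0 × 10⁻³ → UNSTABLE
  204–226 m: −αΔT+βΔS = −(1.4 × 10⁻⁴)(+0.9)+(7.5 × 10⁻⁴)(+0.50) = 2.5 × 10⁻⁴ → stable
The 191–204 m interval has Δρ < 0: lighter water underlies denser water.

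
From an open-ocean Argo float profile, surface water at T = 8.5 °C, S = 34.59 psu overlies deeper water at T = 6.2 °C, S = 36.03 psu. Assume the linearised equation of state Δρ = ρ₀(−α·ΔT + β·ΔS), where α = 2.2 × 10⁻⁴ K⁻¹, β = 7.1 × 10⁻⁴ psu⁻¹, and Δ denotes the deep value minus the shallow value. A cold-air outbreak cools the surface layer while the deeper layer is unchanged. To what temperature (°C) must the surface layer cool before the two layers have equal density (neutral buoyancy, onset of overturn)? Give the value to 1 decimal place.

Neutral buoyancy requires Δρ = 0, i.e. −α(T_deep − T_surf′) + β(S_deep − S_surf) = 0.
T_surf′ = T_deep − (β/α)·ΔS = 6.2 − (7.1 × 10⁻⁴/2.2 × 10⁻⁴)·(+1.44) = 1.553 °C.
Cooling required: 8.5 − (1.553) = 6.947 °C.

1.6 °C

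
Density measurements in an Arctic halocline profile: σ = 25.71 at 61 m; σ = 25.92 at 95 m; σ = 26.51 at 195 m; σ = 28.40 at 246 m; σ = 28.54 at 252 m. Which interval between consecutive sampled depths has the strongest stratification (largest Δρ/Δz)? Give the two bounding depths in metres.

Compute the density gradient over each adjacent pair:
  61–95 m: Δρ/Δz = 0.21/34 = 6.2 × 10⁻³ kg m⁻⁴
  95–195 m: Δρ/Δz = 0.59/100 = 5.9 × 10⁻³ kg m⁻⁴
  195–246 m: Δρ/Δz = 1.89/51 = 0.037 kg m⁻⁴
  246–252 m: Δρ/Δz = 0.14/6 = 0.023 kg m⁻⁴
The largest gradient is in the 195–246 m interval — the pycnocline.

195–246 m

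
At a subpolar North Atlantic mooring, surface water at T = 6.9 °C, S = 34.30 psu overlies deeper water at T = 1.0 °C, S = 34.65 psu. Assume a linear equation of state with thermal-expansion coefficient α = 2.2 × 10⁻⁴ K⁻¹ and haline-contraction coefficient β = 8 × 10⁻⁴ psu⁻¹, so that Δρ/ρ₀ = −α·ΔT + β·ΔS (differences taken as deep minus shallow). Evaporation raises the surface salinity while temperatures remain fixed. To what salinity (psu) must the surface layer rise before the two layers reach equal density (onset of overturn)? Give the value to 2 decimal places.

36.27 psu

Neutral buoyancy requires −α(T_deep − T_surf) + β(S_deep − S_surf′) = 0.
S_surf′ = S_deep − (α/β)·ΔT = 34.65 − (2.2 × 10⁻⁴/8 × 10⁻⁴)·(-5.9) = 36.2725 psu.
Increase required: 36.2725 − 34.30 = 1.9725 psu.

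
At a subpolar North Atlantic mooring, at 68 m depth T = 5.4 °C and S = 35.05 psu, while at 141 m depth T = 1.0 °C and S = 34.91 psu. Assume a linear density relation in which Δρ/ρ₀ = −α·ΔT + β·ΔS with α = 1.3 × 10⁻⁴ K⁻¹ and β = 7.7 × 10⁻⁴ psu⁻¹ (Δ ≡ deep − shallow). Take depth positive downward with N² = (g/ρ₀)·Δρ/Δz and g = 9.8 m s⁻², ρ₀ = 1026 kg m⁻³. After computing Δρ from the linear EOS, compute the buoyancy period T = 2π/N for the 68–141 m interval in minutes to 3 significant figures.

ΔT = -4.4 K, ΔS = -0.14 psu (deep − shallow).
Δρ/ρ₀ = −αΔT + βΔS = 5.72 × 10⁻⁴ − 1.078 × 10⁻⁴ = 4.642 × 10⁻⁴, so Δρ ≈ 0.4763 kg m⁻³.
N² = (g/ρ₀)·Δρ/Δz = g·(Δρ/ρ₀)/Δz = 9.8 × 4.642 × 10⁻⁴ / 73 = 6.2317 × 10⁻⁵ s⁻².
N = √(6.2317 × 10⁻⁵) = 7.8941 × 10⁻³ rad s⁻¹ → T = 2π/N = 795.93 s = 13.265 min ≈ 13.3 min.

13.3 min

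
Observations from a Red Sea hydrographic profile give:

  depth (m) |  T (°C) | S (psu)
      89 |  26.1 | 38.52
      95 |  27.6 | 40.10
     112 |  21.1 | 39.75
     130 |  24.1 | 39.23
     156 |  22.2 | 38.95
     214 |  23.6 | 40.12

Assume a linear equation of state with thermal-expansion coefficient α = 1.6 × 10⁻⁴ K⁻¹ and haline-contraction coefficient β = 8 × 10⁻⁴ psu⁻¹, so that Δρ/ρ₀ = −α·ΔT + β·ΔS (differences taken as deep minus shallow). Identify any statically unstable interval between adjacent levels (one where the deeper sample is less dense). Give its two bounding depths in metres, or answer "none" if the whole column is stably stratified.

112–130 m

Evaluate Δρ/ρ₀ = −αΔT + βΔS across each adjacent pair:
  89–95 m: −αΔT+βΔS = −(1.6 × 10⁻⁴)(+1.5)+(8 × 10⁻⁴)(+1.58) = 1.0 × 10⁻³ → stable
  95–112 m: −αΔT+βΔS = −(1.6 × 10⁻⁴)(-6.5)+(8 × 10⁻⁴)(-0.35) = 7.6 × 10⁻⁴ → stable
  112–130 m: −αΔT+βΔS = −(1.6 × 10⁻⁴)(+3.0)+(8 × 10⁻⁴)(-0.52) = -9.0 × 10⁻⁴ → UNSTABLE
  130–156 m: −αΔT+βΔS = −(1.6 × 10⁻⁴)(-1.9)+(8 × 10⁻⁴)(-0.28) = 8.0 × 10⁻⁵ → stable
  156–214 m: −αΔT+βΔS = −(1.6 × 10⁻⁴)(+1.4)+(8 × 10⁻⁴)(+1.17) = 7.1 × 10⁻⁴ → stable
The 112–130 m interval has Δρ < 0: lighter water underlies denser water.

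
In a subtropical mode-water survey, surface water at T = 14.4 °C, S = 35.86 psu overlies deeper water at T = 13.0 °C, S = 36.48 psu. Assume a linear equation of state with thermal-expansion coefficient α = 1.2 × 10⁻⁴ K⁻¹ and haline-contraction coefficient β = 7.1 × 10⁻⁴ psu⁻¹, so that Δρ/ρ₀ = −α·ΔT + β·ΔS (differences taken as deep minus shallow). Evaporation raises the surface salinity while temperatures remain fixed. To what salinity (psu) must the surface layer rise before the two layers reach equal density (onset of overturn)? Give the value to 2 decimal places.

Neutral buoyancy requires −α(T_deep − T_surf) + β(S_deep − S_surf′) = 0.
S_surf′ = S_deep − (α/β)·ΔT = 36.48 − (1.2 × 10⁻⁴/7.1 × 10⁻⁴)·(-1.4) = 36.7166 psu.
Increase required: 36.7166 − 35.86 = 0.8566 psu.

36.72 psu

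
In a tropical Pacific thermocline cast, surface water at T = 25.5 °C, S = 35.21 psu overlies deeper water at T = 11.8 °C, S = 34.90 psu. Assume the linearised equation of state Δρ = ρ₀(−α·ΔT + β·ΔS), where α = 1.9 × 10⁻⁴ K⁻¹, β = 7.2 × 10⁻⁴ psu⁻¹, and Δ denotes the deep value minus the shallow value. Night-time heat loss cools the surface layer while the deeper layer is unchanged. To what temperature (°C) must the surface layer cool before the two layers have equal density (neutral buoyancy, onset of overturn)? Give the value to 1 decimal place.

13.0 °C

Neutral buoyancy requires Δρ = 0, i.e. −α(T_deep − T_surf′) + β(S_deep − S_surf) = 0.
T_surf′ = T_deep − (β/α)·ΔS = 11.8 − (7.2 × 10⁻⁴/1.9 × 10⁻⁴)·(-0.31) = 12.975 °C.
Cooling required: 25.5 − (12.975) = 12.525 °C.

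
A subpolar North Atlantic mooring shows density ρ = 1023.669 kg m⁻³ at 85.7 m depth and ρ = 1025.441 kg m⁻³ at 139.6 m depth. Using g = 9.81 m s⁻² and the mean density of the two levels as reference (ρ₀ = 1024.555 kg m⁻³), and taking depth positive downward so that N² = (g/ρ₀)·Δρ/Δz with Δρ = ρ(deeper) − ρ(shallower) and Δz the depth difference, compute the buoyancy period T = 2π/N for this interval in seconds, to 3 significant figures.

354 s

Δρ = 1025.441 − 1023.669 = 1.772 kg m⁻³ over Δz = 139.6 − 85.7 = 53.9 m.
N² = (9.81/1024.555) × (1.772/53.9) = 3.1478 × 10⁻⁴ s⁻².
N = √(3.1478 × 10⁻⁴) = 0.017742 rad s⁻¹, so T = 2π/N = 354.14 s ≈ 354 s.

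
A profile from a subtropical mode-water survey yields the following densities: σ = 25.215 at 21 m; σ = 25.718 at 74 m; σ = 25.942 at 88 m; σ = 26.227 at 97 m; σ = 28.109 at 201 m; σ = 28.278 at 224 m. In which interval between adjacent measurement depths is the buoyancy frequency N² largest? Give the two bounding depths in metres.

88–97 m

Compute the density gradient over each adjacent pair:
  21–74 m: Δρ/Δz = 0.503/53 = 9.5 × 10⁻³ kg m⁻⁴
  74–88 m: Δρ/Δz = 0.224/14 = 0.016 kg m⁻⁴
  88–97 m: Δρ/Δz = 0.285/9 = 0.032 kg m⁻⁴
  97–201 m: Δρ/Δz = 1.882/104 = 0.018 kg m⁻⁴
  201–224 m: Δρ/Δz = 0.169/23 = 7.3 × 10⁻³ kg m⁻⁴
The largest gradient is in the 88–97 m interval — the pycnocline.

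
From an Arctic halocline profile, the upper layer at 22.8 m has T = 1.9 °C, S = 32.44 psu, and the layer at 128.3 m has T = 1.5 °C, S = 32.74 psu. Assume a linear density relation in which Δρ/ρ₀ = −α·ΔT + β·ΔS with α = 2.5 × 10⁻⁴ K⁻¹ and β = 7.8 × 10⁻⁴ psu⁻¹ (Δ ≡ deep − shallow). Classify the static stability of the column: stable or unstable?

ΔT = 1.5 − 1.9 = -0.4 K and ΔS = 32.74 − 32.44 = +0.30 psu (deep − shallow).
−αΔT = 1.00 × 10⁻⁴; βΔS = 2.34 × 10⁻⁴; sum Δρ/ρ₀ = 3.34 × 10⁻⁴.
Δρ/ρ₀ > 0, so Δρ > 0: deeper water is denser → statically stable.

stable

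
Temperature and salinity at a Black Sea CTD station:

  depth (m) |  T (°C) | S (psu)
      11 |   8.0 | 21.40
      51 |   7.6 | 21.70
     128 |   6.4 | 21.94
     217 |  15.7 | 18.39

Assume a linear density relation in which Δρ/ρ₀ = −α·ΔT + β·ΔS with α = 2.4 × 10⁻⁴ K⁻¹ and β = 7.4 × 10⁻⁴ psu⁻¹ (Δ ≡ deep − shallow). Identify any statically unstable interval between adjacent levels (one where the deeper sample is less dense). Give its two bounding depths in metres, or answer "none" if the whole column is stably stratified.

Evaluate Δρ/ρ₀ = −αΔT + βΔS across each adjacent pair:
  11–51 m: −αΔT+βΔS = −(2.4 × 10⁻⁴)(-0.4)+(7.4 × 10⁻⁴)(+0.30) = 3.2 × 10⁻⁴ → stable
  51–128 m: −αΔT+βΔS = −(2.4 × 10⁻⁴)(-1.2)+(7.4 × 10⁻⁴)(+0.24) = 4.7 × 10⁻⁴ → stable
  128–217 m: −αΔT+βΔS = −(2.4 × 10⁻⁴)(+9.3)+(7.4 × 10⁻⁴)(-3.55) = -4.9 × 10⁻³ → UNSTABLE
The 128–217 m interval has Δρ < 0: lighter water underlies denser water.

128–217 m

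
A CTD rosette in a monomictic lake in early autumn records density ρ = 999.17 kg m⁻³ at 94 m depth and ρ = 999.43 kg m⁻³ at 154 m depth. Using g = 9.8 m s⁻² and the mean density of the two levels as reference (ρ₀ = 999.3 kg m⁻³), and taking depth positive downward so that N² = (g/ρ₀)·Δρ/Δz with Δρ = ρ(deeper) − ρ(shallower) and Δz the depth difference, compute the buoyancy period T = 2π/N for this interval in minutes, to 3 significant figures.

16.1 min

Δρ = 999.43 − 999.17 = 0.26 kg m⁻³ over Δz = 154 − 94 = 60 m.
N² = (9.8/999.3) × (0.26/60) = 4.2496 × 10⁻⁵ s⁻².
N = √(4.2496 × 10⁻⁵) = 6.5189 × 10⁻³ rad s⁻¹, so T = 2π/N = 963.84 s = 16.064 min ≈ 16.1 min.
A positive N² confirms static stability across the interval.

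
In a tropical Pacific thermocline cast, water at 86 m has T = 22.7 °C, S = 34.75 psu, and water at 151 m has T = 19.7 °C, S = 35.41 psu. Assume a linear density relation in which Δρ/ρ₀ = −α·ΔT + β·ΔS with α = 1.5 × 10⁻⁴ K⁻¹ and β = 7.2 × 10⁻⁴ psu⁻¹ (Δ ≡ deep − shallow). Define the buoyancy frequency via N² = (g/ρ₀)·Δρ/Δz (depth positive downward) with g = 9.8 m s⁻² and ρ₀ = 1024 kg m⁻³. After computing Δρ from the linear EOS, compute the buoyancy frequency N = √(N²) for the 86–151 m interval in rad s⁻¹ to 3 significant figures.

0.0118 rad s⁻¹

ΔT = -3.0 K, ΔS = +0.66 psu (deep − shallow).
Δρ/ρ₀ = −αΔT + βΔS = 4.50 × 10⁻⁴ + 4.752 × 10⁻⁴ = 9.252 × 10⁻⁴, so Δρ ≈ 0.9474 kg m⁻³.
N² = (g/ρ₀)·Δρ/Δz = g·(Δρ/ρ₀)/Δz = 9.8 × 9.252 × 10⁻⁴ / 65 = 1.3949 × 10⁻⁴ s⁻².
N = √(1.3949 × 10⁻⁴) = 0.011811 rad s⁻¹ ≈ 0.0118 rad s⁻¹.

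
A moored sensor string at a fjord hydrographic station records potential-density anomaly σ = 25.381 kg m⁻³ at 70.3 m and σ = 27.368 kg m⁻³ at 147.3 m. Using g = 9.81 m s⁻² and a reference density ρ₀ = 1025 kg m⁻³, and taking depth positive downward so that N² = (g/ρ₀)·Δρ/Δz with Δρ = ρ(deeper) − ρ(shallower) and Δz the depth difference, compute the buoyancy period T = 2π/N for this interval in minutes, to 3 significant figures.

6.66 min

Δρ = 1027.368 − 1025.381 = 1.987 kg m⁻³ over Δz = 147.3 − 70.3 = 77 m.
N² = (9.81/1025) × (1.987/77) = 2.4697 × 10⁻⁴ s⁻².
N = √(2.4697 × 10⁻⁴) = 0.015715 rad s⁻¹, so T = 2π/N = 399.82 s = 6.6637 min ≈ 6.66 min.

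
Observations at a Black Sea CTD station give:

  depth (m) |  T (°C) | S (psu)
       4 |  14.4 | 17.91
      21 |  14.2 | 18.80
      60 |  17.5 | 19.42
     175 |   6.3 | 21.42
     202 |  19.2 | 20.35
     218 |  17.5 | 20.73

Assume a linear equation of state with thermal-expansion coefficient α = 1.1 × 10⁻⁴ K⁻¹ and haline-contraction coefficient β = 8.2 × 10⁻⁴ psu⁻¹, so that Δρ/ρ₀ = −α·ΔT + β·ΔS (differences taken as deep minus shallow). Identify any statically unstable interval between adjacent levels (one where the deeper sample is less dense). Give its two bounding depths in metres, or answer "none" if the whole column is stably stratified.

175–202 m

Evaluate Δρ/ρ₀ = −αΔT + βΔS across each adjacent pair:
  4–21 m: −αΔT+βΔS = −(1.1 × 10⁻⁴)(-0.2)+(8.2 × 10⁻⁴)(+0.89) = 7.5 × 10⁻⁴ → stable
  21–60 m: −αΔT+βΔS = −(1.1 × 10⁻⁴)(+3.3)+(8.2 × 10⁻⁴)(+0.62) = 1.5 × 10⁻⁴ → stable
  60–175 m: −αΔT+βΔS = −(1.1 × 10⁻⁴)(-11.2)+(8.2 × 10⁻⁴)(+2.00) = 2.9 × 10⁻³ → stable
  175–202 m: −αΔT+βΔS = −(1.1 × 10⁻⁴)(+12.9)+(8.2 × 10⁻⁴)(-1.07) = -2.3 × 10⁻³ → UNSTABLE
  202–218 m: −αΔT+βΔS = −(1.1 × 10⁻⁴)(-1.7)+(8.2 × 10⁻⁴)(+0.38) = 5.0 × 10⁻⁴ → stable
The 175–202 m interval has Δρ < 0: lighter water underlies denser water.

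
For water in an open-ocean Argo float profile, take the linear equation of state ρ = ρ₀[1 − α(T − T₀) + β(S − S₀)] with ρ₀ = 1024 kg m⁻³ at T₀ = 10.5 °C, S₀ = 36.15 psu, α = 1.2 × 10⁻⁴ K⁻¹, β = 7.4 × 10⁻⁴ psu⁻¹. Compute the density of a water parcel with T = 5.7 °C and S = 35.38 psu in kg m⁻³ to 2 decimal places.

T − T₀ = -4.8 K, S − S₀ = -0.77 psu.
Bracket = 1 − α·(-4.8) + β·(-0.77) = 1 + (6.20 × 10⁻⁶) = 1.0000062.
ρ = 1024 × 1.0000062 = 1024.01 kg m⁻³.

1024.01 kg m⁻³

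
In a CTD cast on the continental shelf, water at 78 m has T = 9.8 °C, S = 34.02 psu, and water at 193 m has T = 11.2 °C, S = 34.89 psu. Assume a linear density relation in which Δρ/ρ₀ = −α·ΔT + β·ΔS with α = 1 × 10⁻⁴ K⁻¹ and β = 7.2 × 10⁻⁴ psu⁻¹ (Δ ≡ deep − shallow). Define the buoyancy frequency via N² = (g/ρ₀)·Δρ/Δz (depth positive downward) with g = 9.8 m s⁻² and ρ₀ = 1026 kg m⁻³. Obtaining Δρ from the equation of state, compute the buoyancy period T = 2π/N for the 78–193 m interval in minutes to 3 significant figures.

ΔT = +1.4 K, ΔS = +0.87 psu (deep − shallow).
Δρ/ρ₀ = −αΔT + βΔS = -1.40 × 10⁻⁴ + 6.264 × 10⁻⁴ = 4.864 × 10⁻⁴, so Δρ ≈ 0.4990 kg m⁻³.
N² = (g/ρ₀)·Δρ/Δz = g·(Δρ/ρ₀)/Δz = 9.8 × 4.864 × 10⁻⁴ / 115 = 4.1450 × 10⁻⁵ s⁻².
N = √(4.1450 × 10⁻⁵) = 6.4382 × 10⁻³ rad s⁻¹ → T = 2π/N = 975.92 s = 16.265 min ≈ 16.3 min.

16.3 min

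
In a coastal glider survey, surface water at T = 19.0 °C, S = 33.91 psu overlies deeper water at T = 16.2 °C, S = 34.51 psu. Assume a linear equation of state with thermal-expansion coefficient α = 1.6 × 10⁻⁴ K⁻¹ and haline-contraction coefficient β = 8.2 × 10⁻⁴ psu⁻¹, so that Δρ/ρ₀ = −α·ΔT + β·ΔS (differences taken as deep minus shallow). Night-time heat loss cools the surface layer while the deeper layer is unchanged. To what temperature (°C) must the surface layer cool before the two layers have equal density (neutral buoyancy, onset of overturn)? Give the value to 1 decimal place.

Neutral buoyancy requires Δρ = 0, i.e. −α(T_deep − T_surf′) + β(S_deep − S_surf) = 0.
T_surf′ = T_deep − (β/α)·ΔS = 16.2 − (8.2 × 10⁻⁴/1.6 × 10⁻⁴)·(+0.60) = 13.125 °C.
Cooling required: 19.0 − (13.125) = 5.875 °C.

13.1 °C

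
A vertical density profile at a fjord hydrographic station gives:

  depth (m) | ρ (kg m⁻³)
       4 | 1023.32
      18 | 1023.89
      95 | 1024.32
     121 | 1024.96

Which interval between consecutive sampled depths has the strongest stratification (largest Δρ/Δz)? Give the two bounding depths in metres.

4–18 m

Compute the density gradient over each adjacent pair:
  4–18 m: Δρ/Δz = 0.57/14 = 0.041 kg m⁻⁴
  18–95 m: Δρ/Δz = 0.43/77 = 5.6 × 10⁻³ kg m⁻⁴
  95–121 m: Δρ/Δz = 0.64/26 = 0.025 kg m⁻⁴
The largest gradient is in the 4–18 m interval — the pycnocline.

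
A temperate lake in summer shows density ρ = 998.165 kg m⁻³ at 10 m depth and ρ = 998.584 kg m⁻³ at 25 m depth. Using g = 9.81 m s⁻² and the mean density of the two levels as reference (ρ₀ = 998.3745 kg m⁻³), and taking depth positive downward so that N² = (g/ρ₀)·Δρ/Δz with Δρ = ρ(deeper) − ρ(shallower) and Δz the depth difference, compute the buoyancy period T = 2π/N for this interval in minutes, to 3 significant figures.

6.32 min

Δρ = 998.584 − 998.165 = 0.419 kg m⁻³ over Δz = 25 − 10 = 15 m.
N² = (9.81/998.3745) × (0.419/15) = 2.7447 × 10⁻⁴ s⁻².
N = √(2.7447 × 10⁻⁴) = 0.016567 rad s⁻¹, so T = 2π/N = 379.26 s = 6.3210 min ≈ 6.32 min.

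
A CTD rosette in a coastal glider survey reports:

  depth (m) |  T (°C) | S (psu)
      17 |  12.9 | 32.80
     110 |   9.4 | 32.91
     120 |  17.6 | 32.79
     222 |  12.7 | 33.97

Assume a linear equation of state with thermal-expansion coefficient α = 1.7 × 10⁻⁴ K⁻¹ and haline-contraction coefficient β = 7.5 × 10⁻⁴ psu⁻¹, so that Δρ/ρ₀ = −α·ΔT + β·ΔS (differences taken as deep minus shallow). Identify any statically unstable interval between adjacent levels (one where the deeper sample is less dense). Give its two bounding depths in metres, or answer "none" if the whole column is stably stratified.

Evaluate Δρ/ρ₀ = −αΔT + βΔS across each adjacent pair:
  17–110 m: −αΔT+βΔS = −(1.7 × 10⁻⁴)(-3.5)+(7.5 × 10⁻⁴)(+0.11) = 6.8 × 10⁻⁴ → stable
  110–120 m: −αΔT+βΔS = −(1.7 × 10⁻⁴)(+8.2)+(7.5 × 10⁻⁴)(-0.12) = -1.5 × 10⁻³ → UNSTABLE
  120–222 m: −αΔT+βΔS = −(1.7 × 10⁻⁴)(-4.9)+(7.5 × 10⁻⁴)(+1.18) = 1.7 × 10⁻³ → stable
The 110–120 m interval has Δρ < 0: lighter water underlies denser water.

110–120 m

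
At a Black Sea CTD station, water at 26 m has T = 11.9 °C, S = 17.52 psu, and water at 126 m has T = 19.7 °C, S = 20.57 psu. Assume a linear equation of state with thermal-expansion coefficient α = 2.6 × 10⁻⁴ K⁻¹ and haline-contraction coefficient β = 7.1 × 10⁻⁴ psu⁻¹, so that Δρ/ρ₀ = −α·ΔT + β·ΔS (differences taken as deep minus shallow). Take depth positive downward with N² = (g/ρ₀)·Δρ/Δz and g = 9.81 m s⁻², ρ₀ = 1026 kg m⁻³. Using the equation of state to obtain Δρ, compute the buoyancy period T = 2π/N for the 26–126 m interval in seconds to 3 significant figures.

ΔT = +7.8 K, ΔS = +3.05 psu (deep − shallow).
Δρ/ρ₀ = −αΔT + βΔS = -2.028 × 10⁻³ + 2.1655 × 10⁻³ = 1.375 × 10⁻⁴, so Δρ ≈ 0.1411 kg m⁻³.
N² = (g/ρ₀)·Δρ/Δz = g·(Δρ/ρ₀)/Δz = 9.81 × 1.375 × 10⁻⁴ / 100 = 1.3489 × 10⁻⁵ s⁻².
N = √(1.3489 × 10⁻⁵) = 3.6727 × 10⁻³ rad s⁻¹ → T = 2π/N = 1.7108 × 10³ s ≈ 1.71 × 10³ s.

1.71 × 10³ s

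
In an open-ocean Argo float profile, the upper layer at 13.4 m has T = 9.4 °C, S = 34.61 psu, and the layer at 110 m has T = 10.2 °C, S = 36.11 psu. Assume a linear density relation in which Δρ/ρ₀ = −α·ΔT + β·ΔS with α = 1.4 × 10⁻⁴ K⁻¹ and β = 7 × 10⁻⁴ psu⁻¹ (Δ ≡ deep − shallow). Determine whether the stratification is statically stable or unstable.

stable

ΔT = 10.2 − 9.4 = +0.8 K and ΔS = 36.11 − 34.61 = +1.50 psu (deep − shallow).
−αΔT = -1.12 × 10⁻⁴; βΔS = 1.05 × 10⁻³; sum Δρ/ρ₀ = 9.38 × 10⁻⁴.
Δρ/ρ₀ > 0, so Δρ > 0: deeper water is denser → statically stable.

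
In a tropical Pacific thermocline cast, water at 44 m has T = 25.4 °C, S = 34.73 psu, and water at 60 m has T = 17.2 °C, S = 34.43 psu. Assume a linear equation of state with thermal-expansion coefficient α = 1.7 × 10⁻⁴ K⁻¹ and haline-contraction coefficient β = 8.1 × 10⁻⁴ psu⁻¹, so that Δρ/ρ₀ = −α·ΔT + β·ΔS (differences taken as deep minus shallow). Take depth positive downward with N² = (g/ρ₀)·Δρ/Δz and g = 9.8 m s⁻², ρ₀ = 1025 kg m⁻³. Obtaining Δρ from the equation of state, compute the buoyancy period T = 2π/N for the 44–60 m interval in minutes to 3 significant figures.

3.94 min

ΔT = -8.2 K, ΔS = -0.30 psu (deep − shallow).
Δρ/ρ₀ = −αΔT + βΔS = 1.394 × 10⁻³ − 2.43 × 10⁻⁴ = 1.151 × 10⁻³, so Δρ ≈ 1.180 kg m⁻³.
N² = (g/ρ₀)·Δρ/Δz = g·(Δρ/ρ₀)/Δz = 9.8 × 1.151 × 10⁻³ / 16 = 7.0499 × 10⁻⁴ s⁻².
N = √(7.0499 × 10⁻⁴) = 0.026552 rad s⁻¹ → T = 2π/N = 236.64 s = 3.9440 min ≈ 3.94 min.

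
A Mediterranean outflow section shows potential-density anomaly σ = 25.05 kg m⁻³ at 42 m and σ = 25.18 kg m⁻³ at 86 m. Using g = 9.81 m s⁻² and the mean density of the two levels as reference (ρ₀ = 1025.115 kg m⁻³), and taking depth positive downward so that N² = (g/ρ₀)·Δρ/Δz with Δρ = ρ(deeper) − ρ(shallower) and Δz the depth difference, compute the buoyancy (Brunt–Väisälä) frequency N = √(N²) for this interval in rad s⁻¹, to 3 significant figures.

Δρ = 1025.18 − 1025.05 = 0.13 kg m⁻³ over Δz = 86 − 42 = 44 m.
N² = (9.81/1025.115) × (0.13/44) = 2.8274 × 10⁻⁵ s⁻².
N = √(2.8274 × 10⁻⁵) = 5.3173 × 10⁻³ rad s⁻¹ ≈ 5.32 × 10⁻³ rad s⁻¹.

5.32 × 10⁻³ rad s⁻¹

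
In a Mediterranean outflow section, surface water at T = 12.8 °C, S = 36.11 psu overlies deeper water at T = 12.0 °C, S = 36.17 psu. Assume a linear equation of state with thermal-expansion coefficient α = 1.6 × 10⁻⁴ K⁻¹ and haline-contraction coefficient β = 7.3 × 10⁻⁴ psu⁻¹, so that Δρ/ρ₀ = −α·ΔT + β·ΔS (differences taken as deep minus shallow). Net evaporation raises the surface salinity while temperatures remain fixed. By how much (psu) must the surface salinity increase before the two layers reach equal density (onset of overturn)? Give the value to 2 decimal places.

Neutral buoyancy requires −α(T_deep − T_surf) + β(S_deep − S_surf′) = 0.
S_surf′ = S_deep − (α/β)·ΔT = 36.17 − (1.6 × 10⁻⁴/7.3 × 10⁻⁴)·(-0.8) = 36.3453 psu.
Increase required: 36.3453 − 36.11 = 0.2353 psu.

0.24 psu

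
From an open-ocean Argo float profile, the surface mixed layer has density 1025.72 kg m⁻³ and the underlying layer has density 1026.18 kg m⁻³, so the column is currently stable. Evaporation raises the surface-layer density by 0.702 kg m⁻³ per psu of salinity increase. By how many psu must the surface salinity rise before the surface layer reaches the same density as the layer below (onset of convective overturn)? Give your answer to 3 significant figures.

Density deficit of the surface layer: 1026.18 − 1025.72 = 0.46 kg m⁻³.
Required change = 0.46 / 0.702 = 0.655 psu.

0.655 psu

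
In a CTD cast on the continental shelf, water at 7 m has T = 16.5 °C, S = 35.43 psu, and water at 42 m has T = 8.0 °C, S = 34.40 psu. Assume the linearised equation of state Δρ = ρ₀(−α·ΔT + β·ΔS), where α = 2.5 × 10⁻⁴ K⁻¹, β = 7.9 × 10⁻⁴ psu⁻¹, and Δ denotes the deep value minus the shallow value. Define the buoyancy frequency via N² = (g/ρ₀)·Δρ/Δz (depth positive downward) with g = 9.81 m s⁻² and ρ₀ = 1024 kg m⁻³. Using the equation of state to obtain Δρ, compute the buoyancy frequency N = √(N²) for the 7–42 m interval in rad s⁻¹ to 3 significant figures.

ΔT = -8.5 K, ΔS = -1.03 psu (deep − shallow).
Δρ/ρ₀ = −αΔT + βΔS = 2.125 × 10⁻³ − 8.137 × 10⁻⁴ = 1.3113 × 10⁻³, so Δρ ≈ 1.343 kg m⁻³.
N² = (g/ρ₀)·Δρ/Δz = g·(Δρ/ρ₀)/Δz = 9.81 × 1.3113 × 10⁻³ / 35 = 3.6754 × 10⁻⁴ s⁻².
N = √(3.6754 × 10⁻⁴) = 0.019171 rad s⁻¹ ≈ 0.0192 rad s⁻¹.

0.0192 rad s⁻¹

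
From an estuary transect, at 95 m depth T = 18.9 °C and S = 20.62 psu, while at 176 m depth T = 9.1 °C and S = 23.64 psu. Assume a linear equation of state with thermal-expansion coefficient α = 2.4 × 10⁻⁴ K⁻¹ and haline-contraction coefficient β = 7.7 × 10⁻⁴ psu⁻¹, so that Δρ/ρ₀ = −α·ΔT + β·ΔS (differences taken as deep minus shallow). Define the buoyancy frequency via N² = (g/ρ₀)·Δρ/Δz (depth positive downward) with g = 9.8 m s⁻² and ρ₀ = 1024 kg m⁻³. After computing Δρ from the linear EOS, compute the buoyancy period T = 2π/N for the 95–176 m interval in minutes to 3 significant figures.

4.40 min

ΔT = -9.8 K, ΔS = +3.02 psu (deep − shallow).
Δρ/ρ₀ = −αΔT + βΔS = 2.352 × 10⁻³ + 2.3254 × 10⁻³ = 4.6774 × 10⁻³, so Δρ ≈ 4.790 kg m⁻³.
N² = (g/ρ₀)·Δρ/Δz = g·(Δρ/ρ₀)/Δz = 9.8 × 4.6774 × 10⁻³ / 81 = 5.6591 × 10⁻⁴ s⁻².
N = √(5.6591 × 10⁻⁴) = 0.023789 rad s⁻¹ → T = 2π/N = 264.12 s = 4.4020 min ≈ 4.40 min.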